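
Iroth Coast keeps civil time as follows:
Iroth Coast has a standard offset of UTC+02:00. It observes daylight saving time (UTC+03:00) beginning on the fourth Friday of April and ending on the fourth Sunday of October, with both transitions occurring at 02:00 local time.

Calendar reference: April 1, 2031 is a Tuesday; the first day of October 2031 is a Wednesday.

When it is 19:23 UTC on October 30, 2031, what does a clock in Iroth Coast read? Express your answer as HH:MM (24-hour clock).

1 April 2031 is a Tuesday, so the first Friday is April 4 and the fourth is April 25.
1 October 2031 is a Wednesday, so the first Sunday is October 5 and the fourth is October 26.
At the standard offset (UTC+02:00), 19:23 UTC + 2h = 21:23 Iroth Coast standard time.
The standard-time date in Iroth Coast, October 30, 2031, is outside the daylight-saving period (25 April – 26 October), so Iroth Coast is on standard time, UTC+02:00.
19:23 UTC + 2h = 21:23 local.

21:23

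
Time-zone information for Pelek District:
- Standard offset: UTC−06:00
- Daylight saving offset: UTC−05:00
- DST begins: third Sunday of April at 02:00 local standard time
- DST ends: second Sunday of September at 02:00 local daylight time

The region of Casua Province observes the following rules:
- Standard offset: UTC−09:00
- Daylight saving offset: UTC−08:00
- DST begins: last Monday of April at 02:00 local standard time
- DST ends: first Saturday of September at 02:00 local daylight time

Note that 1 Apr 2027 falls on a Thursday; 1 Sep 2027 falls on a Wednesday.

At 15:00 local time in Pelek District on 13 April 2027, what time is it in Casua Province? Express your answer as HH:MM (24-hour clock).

1 April 2027 is a Thursday, so the first Sunday is April 4 and the third is April 18.
1 September 2027 is a Wednesday, so the first Sunday is September 5 and the second is September 12.
Daylight saving runs 18 April – 12 September; 13 April 2027 is outside that window, so Pelek District is on standard time at UTC−06:00.
15:00 Pelek District + 6h = 21:00 UTC.
1 April 2027 is a Thursday, so Mondays fall on 5, 12, 19, 26; the last is April 26.
1 September 2027 is a Wednesday, so the first Saturday is September 4.
At the standard offset (UTC−09:00), 21:00 UTC − 9h = 12:00 Casua Province standard time.
Daylight saving runs 26 April – 4 September; the standard-time date in Casua Province, 13 April 2027, is outside that window, so Casua Province is on standard time at UTC−09:00.
21:00 UTC − 9h = 12:00 Casua Province.

12:00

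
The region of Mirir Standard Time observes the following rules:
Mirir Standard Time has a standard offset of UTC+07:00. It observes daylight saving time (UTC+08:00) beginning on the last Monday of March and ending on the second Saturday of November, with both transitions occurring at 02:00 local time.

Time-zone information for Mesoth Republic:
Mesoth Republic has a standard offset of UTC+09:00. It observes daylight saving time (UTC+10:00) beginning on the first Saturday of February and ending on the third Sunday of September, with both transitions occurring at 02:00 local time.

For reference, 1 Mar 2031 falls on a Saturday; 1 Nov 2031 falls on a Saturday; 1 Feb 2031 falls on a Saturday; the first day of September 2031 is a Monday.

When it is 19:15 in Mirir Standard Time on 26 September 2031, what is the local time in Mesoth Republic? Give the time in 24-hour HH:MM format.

20:15

1 March 2031 is a Saturday, so Mondays fall on 3, 10, 17, 24, 31; the last is March 31.
1 November 2031 is a Saturday, so the first Saturday is November 1 and the second is November 8.
Daylight saving runs 31 March – 8 November; 26 September 2031 is inside that window, so Mirir Standard Time is at UTC+08:00.
19:15 Mirir Standard Time − 8h = 11:15 UTC.
1 February 2031 is a Saturday, so the first Saturday is February 1.
1 September 2031 is a Monday, so the first Sunday is September 7 and the third is September 21.
At the standard offset (UTC+09:00), 11:15 UTC + 9h = 20:15 Mesoth Republic standard time.
The standard-time date in Mesoth Republic, 26 September 2031, is outside the daylight-saving period (1 February – 21 September), so Mesoth Republic is on standard time, UTC+09:00.
11:15 UTC + 9h = 20:15 Mesoth Republic.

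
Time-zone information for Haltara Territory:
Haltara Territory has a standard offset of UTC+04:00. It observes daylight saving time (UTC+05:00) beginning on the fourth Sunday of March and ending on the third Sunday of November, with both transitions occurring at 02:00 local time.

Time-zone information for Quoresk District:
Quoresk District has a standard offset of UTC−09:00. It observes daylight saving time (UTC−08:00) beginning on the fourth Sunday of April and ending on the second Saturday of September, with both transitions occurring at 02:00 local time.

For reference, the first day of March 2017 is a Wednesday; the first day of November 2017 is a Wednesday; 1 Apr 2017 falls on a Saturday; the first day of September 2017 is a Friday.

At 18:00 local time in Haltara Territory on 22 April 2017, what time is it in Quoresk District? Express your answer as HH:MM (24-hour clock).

04:00

1 March 2017 is a Wednesday, so the first Sunday is March 5 and the fourth is March 26.
1 November 2017 is a Wednesday, so the first Sunday is November 5 and the third is November 19.
Daylight saving runs 26 March – 19 November; 22 April 2017 is inside that window, so Haltara Territory is at UTC+05:00.
18:00 Haltara Territory − 5h = 13:00 UTC.
1 April 2017 is a Saturday, so the first Sunday is April 2 and the fourth is April 23.
1 September 2017 is a Friday, so the first Saturday is September 2 and the second is September 9.
At the standard offset (UTC−09:00), 13:00 UTC − 9h = 04:00 Quoresk District standard time.
The standard-time date in Quoresk District, 22 April 2017, does not fall between 23 April and 9 September, so daylight saving is not in effect and Quoresk District is at UTC−09:00.
13:00 UTC − 9h = 04:00 Quoresk District.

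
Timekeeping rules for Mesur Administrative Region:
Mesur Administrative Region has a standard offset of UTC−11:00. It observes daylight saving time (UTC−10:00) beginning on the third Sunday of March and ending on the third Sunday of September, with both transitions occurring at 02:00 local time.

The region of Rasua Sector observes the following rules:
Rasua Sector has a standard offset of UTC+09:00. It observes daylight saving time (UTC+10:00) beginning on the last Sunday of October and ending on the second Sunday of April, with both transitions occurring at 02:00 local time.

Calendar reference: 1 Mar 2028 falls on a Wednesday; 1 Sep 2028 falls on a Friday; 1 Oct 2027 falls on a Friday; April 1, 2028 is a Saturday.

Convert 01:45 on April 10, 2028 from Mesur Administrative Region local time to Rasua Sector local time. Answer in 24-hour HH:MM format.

20:45

1 March 2028 is a Wednesday, so the first Sunday is March 5 and the third is March 19.
1 September 2028 is a Friday, so the first Sunday is September 3 and the third is September 17.
April 10, 2028 lies within the daylight-saving period (19 March – 17 September), so Mesur Administrative Region is on daylight time, UTC−10:00.
01:45 Mesur Administrative Region + 10h = 11:45 UTC.
1 October 2027 is a Friday, so Sundays fall on 3, 10, 17, 24, 31; the last is October 31.
1 April 2028 is a Saturday, so the first Sunday is April 2 and the second is April 9.
At the standard offset (UTC+09:00), 11:45 UTC + 9h = 20:45 Rasua Sector standard time.
The standard-time date in Rasua Sector, April 10, 2028, is outside the daylight-saving period (31 October 2027 – 9 April 2028), so Rasua Sector is on standard time, UTC+09:00.
11:45 UTC + 9h = 20:45 Rasua Sector.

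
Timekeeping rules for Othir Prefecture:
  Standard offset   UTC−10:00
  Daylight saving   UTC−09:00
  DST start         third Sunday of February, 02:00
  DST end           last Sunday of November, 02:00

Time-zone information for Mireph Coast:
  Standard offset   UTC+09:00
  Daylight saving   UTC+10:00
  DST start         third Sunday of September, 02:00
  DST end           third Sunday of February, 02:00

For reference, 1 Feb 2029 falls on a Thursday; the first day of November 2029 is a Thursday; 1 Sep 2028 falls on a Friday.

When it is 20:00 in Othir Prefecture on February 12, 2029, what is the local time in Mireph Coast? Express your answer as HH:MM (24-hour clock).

1 February 2029 is a Thursday, so the first Sunday is February 4 and the third is February 18.
1 November 2029 is a Thursday, so Sundays fall on 4, 11, 18, 25; the last is November 25.
February 12, 2029 does not fall between 18 February and 25 November, so daylight saving is not in effect and Othir Prefecture is at UTC−10:00.
20:00 Othir Prefecture + 10h = 06:00 UTC (rolling into the next day, 13 February 2029).
1 September 2028 is a Friday, so the first Sunday is September 3 and the third is September 17.
1 February 2029 is a Thursday, so the first Sunday is February 4 and the third is February 18.
At the standard offset (UTC+09:00), 06:00 UTC + 9h = 15:00 Mireph Coast standard time.
The standard-time date in Mireph Coast, February 13, 2029, lies within the daylight-saving period (17 September 2028 – 18 February 2029), so Mireph Coast is on daylight time, UTC+10:00.
06:00 UTC + 10h = 16:00 Mireph Coast.

16:00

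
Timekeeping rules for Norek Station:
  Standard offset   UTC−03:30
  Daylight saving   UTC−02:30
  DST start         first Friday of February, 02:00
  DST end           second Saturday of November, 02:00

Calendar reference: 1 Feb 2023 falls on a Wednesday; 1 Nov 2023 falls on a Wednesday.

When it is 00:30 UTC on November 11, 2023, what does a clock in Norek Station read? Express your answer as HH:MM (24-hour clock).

22:00

1 February 2023 is a Wednesday, so the first Friday is February 3.
1 November 2023 is a Wednesday, so the first Saturday is November 4 and the second is November 11.
At the standard offset (UTC−03:30), 00:30 UTC − 3h30m = 21:00 Norek Station standard time (rolling into the previous day, 10 November 2023).
The standard-time date in Norek Station, November 10, 2023, falls between 3 February and 11 November, so daylight saving is in effect and Norek Station is at UTC−02:30.
00:30 UTC − 2h30m = 22:00 local (rolling into the previous day, 10 November 2023).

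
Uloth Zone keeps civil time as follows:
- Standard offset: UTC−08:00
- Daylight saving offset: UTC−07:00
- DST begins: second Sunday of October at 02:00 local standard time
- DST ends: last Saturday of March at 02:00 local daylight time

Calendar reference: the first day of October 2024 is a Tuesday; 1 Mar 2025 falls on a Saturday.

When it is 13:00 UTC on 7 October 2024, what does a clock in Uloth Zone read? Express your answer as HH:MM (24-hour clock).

1 October 2024 is a Tuesday, so the first Sunday is October 6 and the second is October 13.
1 March 2025 is a Saturday, so Saturdays fall on 1, 8, 15, 22, 29; the last is March 29.
At the standard offset (UTC−08:00), 13:00 UTC − 8h = 05:00 Uloth Zone standard time.
The standard-time date in Uloth Zone, 7 October 2024, does not fall between 13 October 2024 and 29 March 2025, so daylight saving is not in effect and Uloth Zone is at UTC−08:00.
13:00 UTC − 8h = 05:00 local.

05:00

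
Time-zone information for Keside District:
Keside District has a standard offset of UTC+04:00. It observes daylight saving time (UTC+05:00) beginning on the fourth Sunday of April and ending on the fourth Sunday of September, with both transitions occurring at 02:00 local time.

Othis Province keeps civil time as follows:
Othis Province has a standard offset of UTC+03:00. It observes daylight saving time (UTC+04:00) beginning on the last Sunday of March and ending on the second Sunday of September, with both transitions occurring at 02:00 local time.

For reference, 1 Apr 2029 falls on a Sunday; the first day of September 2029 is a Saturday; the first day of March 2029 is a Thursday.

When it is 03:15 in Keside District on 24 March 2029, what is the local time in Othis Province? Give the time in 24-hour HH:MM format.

1 April 2029 is a Sunday, so the first Sunday is April 1 and the fourth is April 22.
1 September 2029 is a Saturday, so the first Sunday is September 2 and the fourth is September 23.
24 March 2029 does not fall between 22 April and 23 September, so daylight saving is not in effect and Keside District is at UTC+04:00.
03:15 Keside District − 4h = 23:15 UTC (rolling into the previous day, 23 March 2029).
1 March 2029 is a Thursday, so Sundays fall on 4, 11, 18, 25; the last is March 25.
1 September 2029 is a Saturday, so the first Sunday is September 2 and the second is September 9.
At the standard offset (UTC+03:00), 23:15 UTC + 3h = 02:15 Othis Province standard time (rolling into the next day, 24 March 2029).
The standard-time date in Othis Province, 24 March 2029, does not fall between 25 March and 9 September, so daylight saving is not in effect and Othis Province is at UTC+03:00.
23:15 UTC + 3h = 02:15 Othis Province (rolling into the next day, 24 March 2029).

02:15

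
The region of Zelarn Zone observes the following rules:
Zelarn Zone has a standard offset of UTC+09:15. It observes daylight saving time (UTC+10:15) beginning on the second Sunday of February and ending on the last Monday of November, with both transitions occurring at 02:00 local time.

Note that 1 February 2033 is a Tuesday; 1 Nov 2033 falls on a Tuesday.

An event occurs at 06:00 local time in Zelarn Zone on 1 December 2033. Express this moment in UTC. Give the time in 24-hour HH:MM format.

1 February 2033 is a Tuesday, so the first Sunday is February 6 and the second is February 13.
1 November 2033 is a Tuesday, so Mondays fall on 7, 14, 21, 28; the last is November 28.
1 December 2033 does not fall between 13 February and 28 November, so daylight saving is not in effect and Zelarn Zone is at UTC+09:15.
06:00 local − 9h15m = 20:45 UTC (rolling into the previous day, 30 November 2033).

20:45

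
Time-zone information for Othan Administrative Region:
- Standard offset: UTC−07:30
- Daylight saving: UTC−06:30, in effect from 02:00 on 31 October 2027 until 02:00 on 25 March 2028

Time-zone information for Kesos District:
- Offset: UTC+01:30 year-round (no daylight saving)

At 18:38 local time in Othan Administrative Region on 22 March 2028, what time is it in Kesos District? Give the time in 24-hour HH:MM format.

22 March 2028 falls between 31 October 2027 and 25 March 2028, so daylight saving is in effect and Othan Administrative Region is at UTC−06:30.
18:38 Othan Administrative Region + 6h30m = 01:08 UTC (rolling into the next day, 23 March 2028).
Kesos District stays on UTC+01:30 all year.
01:08 UTC + 1h30m = 02:38 Kesos District.

02:38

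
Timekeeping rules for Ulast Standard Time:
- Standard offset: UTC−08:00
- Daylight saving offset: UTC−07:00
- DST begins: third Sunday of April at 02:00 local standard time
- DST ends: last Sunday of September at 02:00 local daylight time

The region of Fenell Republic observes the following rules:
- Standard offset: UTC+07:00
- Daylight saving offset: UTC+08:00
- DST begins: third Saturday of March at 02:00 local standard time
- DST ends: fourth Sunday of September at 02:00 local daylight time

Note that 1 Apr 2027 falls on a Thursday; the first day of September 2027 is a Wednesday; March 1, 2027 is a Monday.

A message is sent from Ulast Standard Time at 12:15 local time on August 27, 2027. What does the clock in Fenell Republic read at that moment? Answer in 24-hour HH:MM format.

03:15

1 April 2027 is a Thursday, so the first Sunday is April 4 and the third is April 18.
1 September 2027 is a Wednesday, so Sundays fall on 5, 12, 19, 26; the last is September 26.
August 27, 2027 lies within the daylight-saving period (18 April – 26 September), so Ulast Standard Time is on daylight time, UTC−07:00.
12:15 Ulast Standard Time + 7h = 19:15 UTC.
1 March 2027 is a Monday, so the first Saturday is March 6 and the third is March 20.
1 September 2027 is a Wednesday, so the first Sunday is September 5 and the fourth is September 26.
At the standard offset (UTC+07:00), 19:15 UTC + 7h = 02:15 Fenell Republic standard time (rolling into the next day, 28 August 2027).
Daylight saving runs 20 March – 26 September; the standard-time date in Fenell Republic, August 28, 2027, is inside that window, so Fenell Republic is at UTC+08:00.
19:15 UTC + 8h = 03:15 Fenell Republic (rolling into the next day, 28 August 2027).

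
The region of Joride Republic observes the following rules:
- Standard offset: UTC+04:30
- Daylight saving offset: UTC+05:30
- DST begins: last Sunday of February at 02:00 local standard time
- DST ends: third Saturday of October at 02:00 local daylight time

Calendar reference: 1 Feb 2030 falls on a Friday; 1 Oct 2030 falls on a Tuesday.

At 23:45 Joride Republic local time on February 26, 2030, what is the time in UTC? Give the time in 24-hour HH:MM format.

18:15

1 February 2030 is a Friday, so Sundays fall on 3, 10, 17, 24; the last is February 24.
1 October 2030 is a Tuesday, so the first Saturday is October 5 and the third is October 19.
February 26, 2030 lies within the daylight-saving period (24 February – 19 October), so Joride Republic is on daylight time, UTC+05:30.
23:45 local − 5h30m = 18:15 UTC.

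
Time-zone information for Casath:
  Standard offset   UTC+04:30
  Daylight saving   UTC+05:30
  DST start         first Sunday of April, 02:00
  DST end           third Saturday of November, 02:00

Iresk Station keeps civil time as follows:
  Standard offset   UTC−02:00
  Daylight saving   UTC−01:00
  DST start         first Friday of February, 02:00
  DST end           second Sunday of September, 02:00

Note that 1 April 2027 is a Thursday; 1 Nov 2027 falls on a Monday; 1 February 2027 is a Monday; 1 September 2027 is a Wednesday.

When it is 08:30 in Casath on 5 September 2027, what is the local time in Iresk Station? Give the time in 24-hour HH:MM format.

02:00

1 April 2027 is a Thursday, so the first Sunday is April 4.
1 November 2027 is a Monday, so the first Saturday is November 6 and the third is November 20.
5 September 2027 falls between 4 April and 20 November, so daylight saving is in effect and Casath is at UTC+05:30.
08:30 Casath − 5h30m = 03:00 UTC.
1 February 2027 is a Monday, so the first Friday is February 5.
1 September 2027 is a Wednesday, so the first Sunday is September 5 and the second is September 12.
At the standard offset (UTC−02:00), 03:00 UTC − 2h = 01:00 Iresk Station standard time.
The standard-time date in Iresk Station, 5 September 2027, falls between 5 February and 12 September, so daylight saving is in effect and Iresk Station is at UTC−01:00.
03:00 UTC − 1h = 02:00 Iresk Station.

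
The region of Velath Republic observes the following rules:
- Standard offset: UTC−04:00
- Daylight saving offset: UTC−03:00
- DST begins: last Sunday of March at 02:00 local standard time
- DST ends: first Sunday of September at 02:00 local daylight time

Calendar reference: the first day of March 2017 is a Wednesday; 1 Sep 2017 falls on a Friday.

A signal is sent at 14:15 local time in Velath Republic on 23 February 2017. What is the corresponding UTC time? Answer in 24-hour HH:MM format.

1 March 2017 is a Wednesday, so Sundays fall on 5, 12, 19, 26; the last is March 26.
1 September 2017 is a Friday, so the first Sunday is September 3.
23 February 2017 is outside the daylight-saving period (26 March – 3 September), so Velath Republic is on standard time, UTC−04:00.
14:15 local + 4h = 18:15 UTC.

18:15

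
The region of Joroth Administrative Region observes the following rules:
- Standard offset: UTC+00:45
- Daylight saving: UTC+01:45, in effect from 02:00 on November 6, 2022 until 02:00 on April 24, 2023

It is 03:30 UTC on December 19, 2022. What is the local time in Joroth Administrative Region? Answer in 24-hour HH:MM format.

At the standard offset (UTC+00:45), 03:30 UTC + 0h45m = 04:15 Joroth Administrative Region standard time.
Daylight saving runs 6 November 2022 – 24 April 2023; the standard-time date in Joroth Administrative Region, December 19, 2022, is inside that window, so Joroth Administrative Region is at UTC+01:45.
03:30 UTC + 1h45m = 05:15 local.

05:15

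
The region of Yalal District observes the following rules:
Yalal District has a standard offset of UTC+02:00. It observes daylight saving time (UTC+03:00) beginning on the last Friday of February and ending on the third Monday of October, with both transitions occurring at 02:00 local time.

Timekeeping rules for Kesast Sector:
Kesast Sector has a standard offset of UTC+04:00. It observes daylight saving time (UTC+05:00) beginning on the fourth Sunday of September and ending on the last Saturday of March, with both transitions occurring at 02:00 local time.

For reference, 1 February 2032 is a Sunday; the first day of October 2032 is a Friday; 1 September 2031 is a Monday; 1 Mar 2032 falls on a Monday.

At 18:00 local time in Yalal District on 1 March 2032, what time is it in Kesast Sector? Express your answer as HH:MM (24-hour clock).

20:00

1 February 2032 is a Sunday, so Fridays fall on 6, 13, 20, 27; the last is February 27.
1 October 2032 is a Friday, so the first Monday is October 4 and the third is October 18.
1 March 2032 lies within the daylight-saving period (27 February – 18 October), so Yalal District is on daylight time, UTC+03:00.
18:00 Yalal District − 3h = 15:00 UTC.
1 September 2031 is a Monday, so the first Sunday is September 7 and the fourth is September 28.
1 March 2032 is a Monday, so Saturdays fall on 6, 13, 20, 27; the last is March 27.
At the standard offset (UTC+04:00), 15:00 UTC + 4h = 19:00 Kesast Sector standard time.
The standard-time date in Kesast Sector, 1 March 2032, lies within the daylight-saving period (28 September 2031 – 27 March 2032), so Kesast Sector is on daylight time, UTC+05:00.
15:00 UTC + 5h = 20:00 Kesast Sector.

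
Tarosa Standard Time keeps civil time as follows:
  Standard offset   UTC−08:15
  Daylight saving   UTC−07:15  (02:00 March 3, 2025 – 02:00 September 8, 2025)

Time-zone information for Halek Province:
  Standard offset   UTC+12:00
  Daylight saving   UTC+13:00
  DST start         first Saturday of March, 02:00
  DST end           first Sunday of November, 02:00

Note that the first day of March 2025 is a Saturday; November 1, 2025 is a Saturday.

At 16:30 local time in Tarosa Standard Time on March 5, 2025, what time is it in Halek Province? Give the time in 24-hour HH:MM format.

March 5, 2025 lies within the daylight-saving period (3 March – 8 September), so Tarosa Standard Time is on daylight time, UTC−07:15.
16:30 Tarosa Standard Time + 7h15m = 23:45 UTC.
1 March 2025 is a Saturday, so the first Saturday is March 1.
1 November 2025 is a Saturday, so the first Sunday is November 2.
At the standard offset (UTC+12:00), 23:45 UTC + 12h = 11:45 Halek Province standard time (rolling into the next day, 6 March 2025).
The standard-time date in Halek Province, March 6, 2025, lies within the daylight-saving period (1 March – 2 November), so Halek Province is on daylight time, UTC+13:00.
23:45 UTC + 13h = 12:45 Halek Province (rolling into the next day, 6 March 2025).

12:45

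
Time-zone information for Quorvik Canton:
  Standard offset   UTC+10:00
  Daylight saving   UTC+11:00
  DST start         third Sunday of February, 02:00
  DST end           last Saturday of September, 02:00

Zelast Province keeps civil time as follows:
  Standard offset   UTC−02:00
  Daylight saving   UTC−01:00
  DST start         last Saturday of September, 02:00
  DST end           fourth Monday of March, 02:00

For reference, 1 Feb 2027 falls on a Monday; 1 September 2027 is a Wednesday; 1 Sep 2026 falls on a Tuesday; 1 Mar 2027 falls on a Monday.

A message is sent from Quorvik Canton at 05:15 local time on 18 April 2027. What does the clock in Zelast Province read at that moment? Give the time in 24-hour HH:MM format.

16:15

1 February 2027 is a Monday, so the first Sunday is February 7 and the third is February 21.
1 September 2027 is a Wednesday, so Saturdays fall on 4, 11, 18, 25; the last is September 25.
18 April 2027 falls between 21 February and 25 September, so daylight saving is in effect and Quorvik Canton is at UTC+11:00.
05:15 Quorvik Canton − 11h = 18:15 UTC (rolling into the previous day, 17 April 2027).
1 September 2026 is a Tuesday, so Saturdays fall on 5, 12, 19, 26; the last is September 26.
1 March 2027 is a Monday, so the first Monday is March 1 and the fourth is March 22.
At the standard offset (UTC−02:00), 18:15 UTC − 2h = 16:15 Zelast Province standard time.
The standard-time date in Zelast Province, 17 April 2027, does not fall between 26 September 2026 and 22 March 2027, so daylight saving is not in effect and Zelast Province is at UTC−02:00.
18:15 UTC − 2h = 16:15 Zelast Province.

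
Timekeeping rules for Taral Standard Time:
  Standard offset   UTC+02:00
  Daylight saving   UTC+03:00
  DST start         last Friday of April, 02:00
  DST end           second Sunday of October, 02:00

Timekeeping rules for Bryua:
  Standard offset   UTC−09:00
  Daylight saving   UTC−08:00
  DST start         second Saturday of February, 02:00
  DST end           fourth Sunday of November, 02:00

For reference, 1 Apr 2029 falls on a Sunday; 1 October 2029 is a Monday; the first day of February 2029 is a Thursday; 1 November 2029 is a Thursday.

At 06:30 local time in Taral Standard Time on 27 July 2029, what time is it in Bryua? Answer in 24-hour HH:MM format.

19:30

1 April 2029 is a Sunday, so Fridays fall on 6, 13, 20, 27; the last is April 27.
1 October 2029 is a Monday, so the first Sunday is October 7 and the second is October 14.
27 July 2029 lies within the daylight-saving period (27 April – 14 October), so Taral Standard Time is on daylight time, UTC+03:00.
06:30 Taral Standard Time − 3h = 03:30 UTC.
1 February 2029 is a Thursday, so the first Saturday is February 3 and the second is February 10.
1 November 2029 is a Thursday, so the first Sunday is November 4 and the fourth is November 25.
At the standard offset (UTC−09:00), 03:30 UTC − 9h = 18:30 Bryua standard time (rolling into the previous day, 26 July 2029).
The standard-time date in Bryua, 26 July 2029, falls between 10 February and 25 November, so daylight saving is in effect and Bryua is at UTC−08:00.
03:30 UTC − 8h = 19:30 Bryua (rolling into the previous day, 26 July 2029).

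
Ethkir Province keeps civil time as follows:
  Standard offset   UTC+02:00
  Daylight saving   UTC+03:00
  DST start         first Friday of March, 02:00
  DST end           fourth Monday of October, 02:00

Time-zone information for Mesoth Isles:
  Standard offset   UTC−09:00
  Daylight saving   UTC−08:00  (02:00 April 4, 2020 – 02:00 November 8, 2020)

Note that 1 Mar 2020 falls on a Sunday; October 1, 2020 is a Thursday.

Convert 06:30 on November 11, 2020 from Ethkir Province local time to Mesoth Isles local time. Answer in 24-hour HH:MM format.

1 March 2020 is a Sunday, so the first Friday is March 6.
1 October 2020 is a Thursday, so the first Monday is October 5 and the fourth is October 26.
November 11, 2020 does not fall between 6 March and 26 October, so daylight saving is not in effect and Ethkir Province is at UTC+02:00.
06:30 Ethkir Province − 2h = 04:30 UTC.
At the standard offset (UTC−09:00), 04:30 UTC − 9h = 19:30 Mesoth Isles standard time (rolling into the previous day, 10 November 2020).
The standard-time date in Mesoth Isles, November 10, 2020, is outside the daylight-saving period (4 April – 8 November), so Mesoth Isles is on standard time, UTC−09:00.
04:30 UTC − 9h = 19:30 Mesoth Isles (rolling into the previous day, 10 November 2020).

19:30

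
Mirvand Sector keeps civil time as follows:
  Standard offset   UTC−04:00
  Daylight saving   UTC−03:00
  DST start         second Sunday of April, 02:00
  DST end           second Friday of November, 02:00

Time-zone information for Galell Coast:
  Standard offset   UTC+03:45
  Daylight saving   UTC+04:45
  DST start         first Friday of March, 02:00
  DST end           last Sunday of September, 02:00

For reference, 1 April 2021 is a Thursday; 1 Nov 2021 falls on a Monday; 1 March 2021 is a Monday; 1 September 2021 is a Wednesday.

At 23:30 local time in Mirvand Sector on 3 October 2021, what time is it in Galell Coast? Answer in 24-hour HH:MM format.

06:15

1 April 2021 is a Thursday, so the first Sunday is April 4 and the second is April 11.
1 November 2021 is a Monday, so the first Friday is November 5 and the second is November 12.
3 October 2021 lies within the daylight-saving period (11 April – 12 November), so Mirvand Sector is on daylight time, UTC−03:00.
23:30 Mirvand Sector + 3h = 02:30 UTC (rolling into the next day, 4 October 2021).
1 March 2021 is a Monday, so the first Friday is March 5.
1 September 2021 is a Wednesday, so Sundays fall on 5, 12, 19, 26; the last is September 26.
At the standard offset (UTC+03:45), 02:30 UTC + 3h45m = 06:15 Galell Coast standard time.
Daylight saving runs 5 March – 26 September; the standard-time date in Galell Coast, 4 October 2021, is outside that window, so Galell Coast is on standard time at UTC+03:45.
02:30 UTC + 3h45m = 06:15 Galell Coast.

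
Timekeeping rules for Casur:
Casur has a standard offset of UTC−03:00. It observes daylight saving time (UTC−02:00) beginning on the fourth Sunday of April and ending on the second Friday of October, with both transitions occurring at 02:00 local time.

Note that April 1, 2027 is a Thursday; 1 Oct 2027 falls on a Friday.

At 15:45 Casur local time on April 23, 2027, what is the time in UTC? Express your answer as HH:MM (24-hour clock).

18:45

1 April 2027 is a Thursday, so the first Sunday is April 4 and the fourth is April 25.
1 October 2027 is a Friday, so the first Friday is October 1 and the second is October 8.
April 23, 2027 is outside the daylight-saving period (25 April – 8 October), so Casur is on standard time, UTC−03:00.
15:45 local + 3h = 18:45 UTC.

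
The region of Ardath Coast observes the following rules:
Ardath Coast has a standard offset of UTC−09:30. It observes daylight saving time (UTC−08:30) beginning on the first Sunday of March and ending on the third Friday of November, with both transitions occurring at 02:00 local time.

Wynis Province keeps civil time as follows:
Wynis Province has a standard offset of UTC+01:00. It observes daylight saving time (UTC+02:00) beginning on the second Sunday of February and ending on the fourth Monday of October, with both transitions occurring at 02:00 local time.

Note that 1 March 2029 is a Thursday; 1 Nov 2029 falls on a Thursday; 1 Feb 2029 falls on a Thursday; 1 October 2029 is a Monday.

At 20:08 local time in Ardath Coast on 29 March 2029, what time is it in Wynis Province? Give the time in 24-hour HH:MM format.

1 March 2029 is a Thursday, so the first Sunday is March 4.
1 November 2029 is a Thursday, so the first Friday is November 2 and the third is November 16.
Daylight saving runs 4 March – 16 November; 29 March 2029 is inside that window, so Ardath Coast is at UTC−08:30.
20:08 Ardath Coast + 8h30m = 04:38 UTC (rolling into the next day, 30 March 2029).
1 February 2029 is a Thursday, so the first Sunday is February 4 and the second is February 11.
1 October 2029 is a Monday, so the first Monday is October 1 and the fourth is October 22.
At the standard offset (UTC+01:00), 04:38 UTC + 1h = 05:38 Wynis Province standard time.
The standard-time date in Wynis Province, 30 March 2029, lies within the daylight-saving period (11 February – 22 October), so Wynis Province is on daylight time, UTC+02:00.
04:38 UTC + 2h = 06:38 Wynis Province.

06:38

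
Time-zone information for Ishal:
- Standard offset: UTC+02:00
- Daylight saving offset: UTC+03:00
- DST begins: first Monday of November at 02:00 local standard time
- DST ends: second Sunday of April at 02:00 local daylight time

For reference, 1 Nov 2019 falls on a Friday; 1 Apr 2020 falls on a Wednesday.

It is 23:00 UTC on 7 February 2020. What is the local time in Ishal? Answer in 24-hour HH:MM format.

02:00

1 November 2019 is a Friday, so the first Monday is November 4.
1 April 2020 is a Wednesday, so the first Sunday is April 5 and the second is April 12.
At the standard offset (UTC+02:00), 23:00 UTC + 2h = 01:00 Ishal standard time (rolling into the next day, 8 February 2020).
The standard-time date in Ishal, 8 February 2020, lies within the daylight-saving period (4 November 2019 – 12 April 2020), so Ishal is on daylight time, UTC+03:00.
23:00 UTC + 3h = 02:00 local (rolling into the next day, 8 February 2020).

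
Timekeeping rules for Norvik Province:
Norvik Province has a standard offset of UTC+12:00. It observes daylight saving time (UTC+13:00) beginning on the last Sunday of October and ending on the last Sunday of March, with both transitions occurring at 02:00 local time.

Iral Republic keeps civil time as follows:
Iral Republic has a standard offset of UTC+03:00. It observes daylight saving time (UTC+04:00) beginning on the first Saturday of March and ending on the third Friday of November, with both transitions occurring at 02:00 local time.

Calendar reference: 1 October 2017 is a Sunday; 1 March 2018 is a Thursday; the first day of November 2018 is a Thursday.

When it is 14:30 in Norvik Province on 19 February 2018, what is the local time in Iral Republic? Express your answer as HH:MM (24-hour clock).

1 October 2017 is a Sunday, so Sundays fall on 1, 8, 15, 22, 29; the last is October 29.
1 March 2018 is a Thursday, so Sundays fall on 4, 11, 18, 25; the last is March 25.
19 February 2018 lies within the daylight-saving period (29 October 2017 – 25 March 2018), so Norvik Province is on daylight time, UTC+13:00.
14:30 Norvik Province − 13h = 01:30 UTC.
1 March 2018 is a Thursday, so the first Saturday is March 3.
1 November 2018 is a Thursday, so the first Friday is November 2 and the third is November 16.
At the standard offset (UTC+03:00), 01:30 UTC + 3h = 04:30 Iral Republic standard time.
Daylight saving runs 3 March – 16 November; the standard-time date in Iral Republic, 19 February 2018, is outside that window, so Iral Republic is on standard time at UTC+03:00.
01:30 UTC + 3h = 04:30 Iral Republic.

04:30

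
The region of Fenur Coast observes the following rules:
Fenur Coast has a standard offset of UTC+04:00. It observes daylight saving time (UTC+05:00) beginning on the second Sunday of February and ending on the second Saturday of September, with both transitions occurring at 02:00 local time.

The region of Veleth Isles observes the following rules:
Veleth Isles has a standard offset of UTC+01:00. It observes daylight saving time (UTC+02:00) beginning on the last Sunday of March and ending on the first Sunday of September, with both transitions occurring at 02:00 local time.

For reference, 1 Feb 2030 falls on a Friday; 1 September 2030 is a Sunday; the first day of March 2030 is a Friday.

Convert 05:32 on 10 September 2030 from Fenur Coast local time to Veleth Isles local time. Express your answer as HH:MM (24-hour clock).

1 February 2030 is a Friday, so the first Sunday is February 3 and the second is February 10.
1 September 2030 is a Sunday, so the first Saturday is September 7 and the second is September 14.
Daylight saving runs 10 February – 14 September; 10 September 2030 is inside that window, so Fenur Coast is at UTC+05:00.
05:32 Fenur Coast − 5h = 00:32 UTC.
1 March 2030 is a Friday, so Sundays fall on 3, 10, 17, 24, 31; the last is March 31.
1 September 2030 is a Sunday, so the first Sunday is September 1.
At the standard offset (UTC+01:00), 00:32 UTC + 1h = 01:32 Veleth Isles standard time.
The standard-time date in Veleth Isles, 10 September 2030, is outside the daylight-saving period (31 March – 1 September), so Veleth Isles is on standard time, UTC+01:00.
00:32 UTC + 1h = 01:32 Veleth Isles.

01:32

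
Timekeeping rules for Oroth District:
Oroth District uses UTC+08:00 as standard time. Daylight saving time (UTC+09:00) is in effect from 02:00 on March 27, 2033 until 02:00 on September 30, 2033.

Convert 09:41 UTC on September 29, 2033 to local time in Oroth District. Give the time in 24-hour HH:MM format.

At the standard offset (UTC+08:00), 09:41 UTC + 8h = 17:41 Oroth District standard time.
The standard-time date in Oroth District, September 29, 2033, falls between 27 March and 30 September, so daylight saving is in effect and Oroth District is at UTC+09:00.
09:41 UTC + 9h = 18:41 local.

18:41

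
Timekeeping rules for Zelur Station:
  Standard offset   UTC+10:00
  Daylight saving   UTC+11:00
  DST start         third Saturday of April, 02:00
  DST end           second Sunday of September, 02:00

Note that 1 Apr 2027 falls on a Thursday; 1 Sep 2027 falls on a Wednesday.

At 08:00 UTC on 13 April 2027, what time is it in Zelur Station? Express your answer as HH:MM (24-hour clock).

18:00

1 April 2027 is a Thursday, so the first Saturday is April 3 and the third is April 17.
1 September 2027 is a Wednesday, so the first Sunday is September 5 and the second is September 12.
At the standard offset (UTC+10:00), 08:00 UTC + 10h = 18:00 Zelur Station standard time.
The standard-time date in Zelur Station, 13 April 2027, does not fall between 17 April and 12 September, so daylight saving is not in effect and Zelur Station is at UTC+10:00.
08:00 UTC + 10h = 18:00 local.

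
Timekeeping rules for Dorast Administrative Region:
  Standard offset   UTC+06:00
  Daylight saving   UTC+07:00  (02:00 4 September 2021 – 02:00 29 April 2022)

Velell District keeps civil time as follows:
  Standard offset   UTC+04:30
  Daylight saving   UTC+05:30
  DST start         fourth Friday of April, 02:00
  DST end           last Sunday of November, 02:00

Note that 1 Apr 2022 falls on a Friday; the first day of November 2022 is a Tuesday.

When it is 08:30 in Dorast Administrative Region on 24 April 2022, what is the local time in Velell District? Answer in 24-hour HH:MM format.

24 April 2022 lies within the daylight-saving period (4 September 2021 – 29 April 2022), so Dorast Administrative Region is on daylight time, UTC+07:00.
08:30 Dorast Administrative Region − 7h = 01:30 UTC.
1 April 2022 is a Friday, so the first Friday is April 1 and the fourth is April 22.
1 November 2022 is a Tuesday, so Sundays fall on 6, 13, 20, 27; the last is November 27.
At the standard offset (UTC+04:30), 01:30 UTC + 4h30m = 06:00 Velell District standard time.
The standard-time date in Velell District, 24 April 2022, lies within the daylight-saving period (22 April – 27 November), so Velell District is on daylight time, UTC+05:30.
01:30 UTC + 5h30m = 07:00 Velell District.

07:00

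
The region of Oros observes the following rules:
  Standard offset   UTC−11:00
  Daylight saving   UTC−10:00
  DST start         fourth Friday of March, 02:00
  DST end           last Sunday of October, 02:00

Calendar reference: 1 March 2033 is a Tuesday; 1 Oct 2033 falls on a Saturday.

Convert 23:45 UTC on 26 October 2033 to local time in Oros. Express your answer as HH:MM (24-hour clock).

13:45

1 March 2033 is a Tuesday, so the first Friday is March 4 and the fourth is March 25.
1 October 2033 is a Saturday, so Sundays fall on 2, 9, 16, 23, 30; the last is October 30.
At the standard offset (UTC−11:00), 23:45 UTC − 11h = 12:45 Oros standard time.
The standard-time date in Oros, 26 October 2033, falls between 25 March and 30 October, so daylight saving is in effect and Oros is at UTC−10:00.
23:45 UTC − 10h = 13:45 local.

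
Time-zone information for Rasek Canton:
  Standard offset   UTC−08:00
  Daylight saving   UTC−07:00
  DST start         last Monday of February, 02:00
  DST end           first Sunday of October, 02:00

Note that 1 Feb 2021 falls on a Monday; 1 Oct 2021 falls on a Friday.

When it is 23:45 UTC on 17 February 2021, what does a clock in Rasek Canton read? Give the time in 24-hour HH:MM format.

15:45

1 February 2021 is a Monday, so Mondays fall on 1, 8, 15, 22; the last is February 22.
1 October 2021 is a Friday, so the first Sunday is October 3.
At the standard offset (UTC−08:00), 23:45 UTC − 8h = 15:45 Rasek Canton standard time.
Daylight saving runs 22 February – 3 October; the standard-time date in Rasek Canton, 17 February 2021, is outside that window, so Rasek Canton is on standard time at UTC−08:00.
23:45 UTC − 8h = 15:45 local.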